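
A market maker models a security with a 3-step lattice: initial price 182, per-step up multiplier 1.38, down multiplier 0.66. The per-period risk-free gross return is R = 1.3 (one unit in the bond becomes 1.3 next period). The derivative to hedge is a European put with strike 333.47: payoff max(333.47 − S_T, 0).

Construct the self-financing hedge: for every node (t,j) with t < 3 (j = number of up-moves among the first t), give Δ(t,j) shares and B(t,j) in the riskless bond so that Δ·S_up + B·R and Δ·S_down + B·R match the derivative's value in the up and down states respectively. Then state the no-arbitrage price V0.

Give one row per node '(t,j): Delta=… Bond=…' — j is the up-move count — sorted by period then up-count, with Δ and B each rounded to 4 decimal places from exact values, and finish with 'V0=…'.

The replicating-portfolio and risk-neutral prices coincide; use p* = (1.3−0.66)/(1.38−0.66) = 0.8889 for the latter.
Payoff layer (t=3): V(3,0)=281.1457, V(3,1)=224.0647, V(3,2)=104.7135, V(3,3)=0.0000
Node (2,0) S=79.2792: V=(p*·224.0647+(1−p*)·281.1457)/1.3=177.2362; Δ=(224.0647−281.1457)/(109.4053−52.3243)=-1.0000; B=V−Δ·S=256.5154
Node (2,1) S=165.7656: V=(p*·104.7135+(1−p*)·224.0647)/1.3=90.7498; Δ=(104.7135−224.0647)/(228.7565−109.4053)=-1.0000; B=V−Δ·S=256.5154
Node (2,2) S=346.6008: V=(p*·0.0000+(1−p*)·104.7135)/1.3=8.9499; Δ=(0.0000−104.7135)/(478.3091−228.7565)=-0.4196; B=V−Δ·S=154.3852
Node (1,0) S=120.1200: V=(p*·90.7498+(1−p*)·177.2362)/1.3=77.1995; Δ=(90.7498−177.2362)/(165.7656−79.2792)=-1.0000; B=V−Δ·S=197.3195
Node (1,1) S=251.1600: V=(p*·8.9499+(1−p*)·90.7498)/1.3=13.8760; Δ=(8.9499−90.7498)/(346.6008−165.7656)=-0.4523; B=V−Δ·S=127.4870
Node (0,0) S=182.0000: V=(p*·13.8760+(1−p*)·77.1995)/1.3=16.0861; Δ=(13.8760−77.1995)/(251.1600−120.1200)=-0.4832; B=V−Δ·S=104.0355
The time-0 hedge costs 16.0861, which is the no-arbitrage price.

(0,0): Delta=-0.4832 Bond=104.0355
(1,0): Delta=-1.0000 Bond=197.3195
(1,1): Delta=-0.4523 Bond=127.4870
(2,0): Delta=-1.0000 Bond=256.5154
(2,1): Delta=-1.0000 Bond=256.5154
(2,2): Delta=-0.4196 Bond=154.3852
V0=16.0861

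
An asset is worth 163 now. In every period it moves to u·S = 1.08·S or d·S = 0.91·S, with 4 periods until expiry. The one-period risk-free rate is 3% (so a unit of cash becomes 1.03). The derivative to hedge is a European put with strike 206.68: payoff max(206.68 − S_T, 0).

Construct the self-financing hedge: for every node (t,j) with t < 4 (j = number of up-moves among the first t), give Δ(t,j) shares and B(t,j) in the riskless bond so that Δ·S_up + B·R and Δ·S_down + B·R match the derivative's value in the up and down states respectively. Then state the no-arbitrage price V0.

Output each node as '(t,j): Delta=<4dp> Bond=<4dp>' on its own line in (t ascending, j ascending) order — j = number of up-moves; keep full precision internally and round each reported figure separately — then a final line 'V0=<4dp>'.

No-arbitrage ⇒ martingale measure with p* = (R−d)/(u−d) = 0.7059.
At expiry t=4: V(4,0)=94.9028, V(4,1)=74.0214, V(4,2)=49.2390, V(4,3)=19.8269, V(4,4)=0.0000
(3,0): S=122.8321. Δ = (V_up−V_dn)/(S_up−S_dn) = (74.0214−94.9028)/(132.6586−111.7772) = -1.0000. V = [p*·74.0214 + (1−p*)·94.9028]/1.03 = 77.8281. B = V − Δ·S = 200.6602.
(3,1): S=145.7787. Δ = (V_up−V_dn)/(S_up−S_dn) = (49.2390−74.0214)/(157.4410−132.6586) = -1.0000. V = [p*·49.2390 + (1−p*)·74.0214]/1.03 = 54.8815. B = V − Δ·S = 200.6602.
(3,2): S=173.0121. Δ = (V_up−V_dn)/(S_up−S_dn) = (19.8269−49.2390)/(186.8531−157.4410) = -1.0000. V = [p*·19.8269 + (1−p*)·49.2390]/1.03 = 27.6481. B = V − Δ·S = 200.6602.
(3,3): S=205.3331. Δ = (V_up−V_dn)/(S_up−S_dn) = (0.0000−19.8269)/(221.7597−186.8531) = -0.5680. V = [p*·0.0000 + (1−p*)·19.8269]/1.03 = 5.6616. B = V − Δ·S = 122.2905.
(2,0): S=134.9803. Δ = (V_up−V_dn)/(S_up−S_dn) = (54.8815−77.8281)/(145.7787−122.8321) = -1.0000. V = [p*·54.8815 + (1−p*)·77.8281]/1.03 = 59.8354. B = V − Δ·S = 194.8157.
(2,1): S=160.1964. Δ = (V_up−V_dn)/(S_up−S_dn) = (27.6481−54.8815)/(173.0121−145.7787) = -1.0000. V = [p*·27.6481 + (1−p*)·54.8815]/1.03 = 34.6193. B = V − Δ·S = 194.8157.
(2,2): S=190.1232. Δ = (V_up−V_dn)/(S_up−S_dn) = (5.6616−27.6481)/(205.3331−173.0121) = -0.6803. V = [p*·5.6616 + (1−p*)·27.6481]/1.03 = 11.7750. B = V − Δ·S = 141.1072.
(1,0): S=148.3300. Δ = (V_up−V_dn)/(S_up−S_dn) = (34.6193−59.8354)/(160.1964−134.9803) = -1.0000. V = [p*·34.6193 + (1−p*)·59.8354]/1.03 = 40.8115. B = V − Δ·S = 189.1415.
(1,1): S=176.0400. Δ = (V_up−V_dn)/(S_up−S_dn) = (11.7750−34.6193)/(190.1232−160.1964) = -0.7633. V = [p*·11.7750 + (1−p*)·34.6193]/1.03 = 17.9552. B = V − Δ·S = 152.3338.
(0,0): S=163.0000. Δ = (V_up−V_dn)/(S_up−S_dn) = (17.9552−40.8115)/(176.0400−148.3300) = -0.8248. V = [p*·17.9552 + (1−p*)·40.8115]/1.03 = 23.9589. B = V − Δ·S = 158.4074.
Each (Δ,B) replicates both successor values, so the strategy is self-financing and V0 is arbitrage-free.

(0,0): Delta=-0.8248 Bond=158.4074
(1,0): Delta=-1.0000 Bond=189.1415
(1,1): Delta=-0.7633 Bond=152.3338
(2,0): Delta=-1.0000 Bond=194.8157
(2,1): Delta=-1.0000 Bond=194.8157
(2,2): Delta=-0.6803 Bond=141.1072
(3,0): Delta=-1.0000 Bond=200.6602
(3,1): Delta=-1.0000 Bond=200.6602
(3,2): Delta=-1.0000 Bond=200.6602
(3,3): Delta=-0.5680 Bond=122.2905
V0=23.9589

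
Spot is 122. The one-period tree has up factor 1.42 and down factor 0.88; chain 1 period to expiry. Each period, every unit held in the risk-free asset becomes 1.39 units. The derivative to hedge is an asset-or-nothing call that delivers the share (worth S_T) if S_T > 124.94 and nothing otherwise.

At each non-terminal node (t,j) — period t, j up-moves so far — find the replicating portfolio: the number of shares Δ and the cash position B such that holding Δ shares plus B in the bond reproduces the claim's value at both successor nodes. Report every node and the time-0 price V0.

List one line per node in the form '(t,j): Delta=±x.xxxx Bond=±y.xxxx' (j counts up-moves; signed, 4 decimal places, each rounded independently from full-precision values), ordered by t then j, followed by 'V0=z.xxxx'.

The replicating-portfolio and risk-neutral prices coincide; use p* = (1.39−0.88)/(1.42−0.88) = 0.9444 for the latter.
At expiry t=1: V(1,0)=0.0000, V(1,1)=173.2400
(0,0): S=122.0000. Δ = (V_up−V_dn)/(S_up−S_dn) = (173.2400−0.0000)/(173.2400−107.3600) = 2.6296. V = [p*·173.2400 + (1−p*)·0.0000]/1.39 = 117.7090. B = V − Δ·S = -203.1058.
Self-financing check: at every node Δ·S+B equals the discounted successor values.

(0,0): Delta=2.6296 Bond=-203.1058
V0=117.7090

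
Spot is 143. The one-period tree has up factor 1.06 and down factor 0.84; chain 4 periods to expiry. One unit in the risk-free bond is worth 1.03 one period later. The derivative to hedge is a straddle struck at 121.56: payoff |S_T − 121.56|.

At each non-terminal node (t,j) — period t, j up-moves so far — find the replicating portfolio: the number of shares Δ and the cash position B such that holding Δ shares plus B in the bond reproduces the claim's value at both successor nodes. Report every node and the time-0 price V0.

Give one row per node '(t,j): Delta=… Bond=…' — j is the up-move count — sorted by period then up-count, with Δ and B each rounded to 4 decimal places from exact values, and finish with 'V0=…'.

The replicating-portfolio and risk-neutral prices coincide; use p* = (1.03−0.84)/(1.06−0.84) = 0.8636 for the latter.
At expiry t=4: V(4,0)=50.3644, V(4,1)=31.7179, V(4,2)=8.1879, V(4,3)=21.5048, V(4,4)=58.9742
  t=3,j=0: stock 84.7567 → up 89.8421 (V=31.7179), down 71.1956 (V=50.3644). Price 33.2627; hedge Δ=-1.0000, bond B=118.0194.
  t=3,j=1: stock 106.9548 → up 113.3721 (V=8.1879), down 89.8421 (V=31.7179). Price 11.0646; hedge Δ=-1.0000, bond B=118.0194.
  t=3,j=2: stock 134.9668 → up 143.0648 (V=21.5048), down 113.3721 (V=8.1879). Price 19.1154; hedge Δ=0.4485, bond B=-41.4163.
  t=3,j=3: stock 170.3153 → up 180.5342 (V=58.9742), down 143.0648 (V=21.5048). Price 52.2959; hedge Δ=1.0000, bond B=-118.0194.
  t=2,j=0: stock 100.9008 → up 106.9548 (V=11.0646), down 84.7567 (V=33.2627). Price 13.6812; hedge Δ=-1.0000, bond B=114.5820.
  t=2,j=1: stock 127.3272 → up 134.9668 (V=19.1154), down 106.9548 (V=11.0646). Price 17.4928; hedge Δ=0.2874, bond B=-19.1020.
  t=2,j=2: stock 160.6748 → up 170.3153 (V=52.2959), down 134.9668 (V=19.1154). Price 46.3799; hedge Δ=0.9387, bond B=-104.4403.
  t=1,j=0: stock 120.1200 → up 127.3272 (V=17.4928), down 100.9008 (V=13.6812). Price 16.4787; hedge Δ=0.1442, bond B=-0.8470.
  t=1,j=1: stock 151.5800 → up 160.6748 (V=46.3799), down 127.3272 (V=17.4928). Price 41.2046; hedge Δ=0.8662, bond B=-90.1003.
  t=0,j=0: stock 143.0000 → up 151.5800 (V=41.2046), down 120.1200 (V=16.4787). Price 36.7309; hedge Δ=0.7859, bond B=-75.6596.
Check: Δ(0,0)·S0 + B(0,0) = 36.7309 = V0.

(0,0): Delta=0.7859 Bond=-75.6596
(1,0): Delta=0.1442 Bond=-0.8470
(1,1): Delta=0.8662 Bond=-90.1003
(2,0): Delta=-1.0000 Bond=114.5820
(2,1): Delta=0.2874 Bond=-19.1020
(2,2): Delta=0.9387 Bond=-104.4403
(3,0): Delta=-1.0000 Bond=118.0194
(3,1): Delta=-1.0000 Bond=118.0194
(3,2): Delta=0.4485 Bond=-41.4163
(3,3): Delta=1.0000 Bond=-118.0194
V0=36.7309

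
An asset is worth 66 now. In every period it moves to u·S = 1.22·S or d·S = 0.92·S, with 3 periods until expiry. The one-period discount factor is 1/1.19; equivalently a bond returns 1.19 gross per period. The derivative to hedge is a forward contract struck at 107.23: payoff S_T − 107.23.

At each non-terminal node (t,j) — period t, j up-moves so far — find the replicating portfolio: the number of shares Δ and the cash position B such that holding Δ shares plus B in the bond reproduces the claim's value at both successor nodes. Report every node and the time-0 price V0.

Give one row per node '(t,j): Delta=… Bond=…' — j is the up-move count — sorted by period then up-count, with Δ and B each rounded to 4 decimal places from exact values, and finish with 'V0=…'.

No-arbitrage ⇒ martingale measure with p* = (R−d)/(u−d) = 0.9000.
Payoff layer (t=3): V(3,0)=-55.8366, V(3,1)=-39.0779, V(3,2)=-16.8544, V(3,3)=12.6160
(2,0): S=55.8624. Δ = (V_up−V_dn)/(S_up−S_dn) = (-39.0779−-55.8366)/(68.1521−51.3934) = 1.0000. V = [p*·-39.0779 + (1−p*)·-55.8366]/1.19 = -34.2468. B = V − Δ·S = -90.1092.
(2,1): S=74.0784. Δ = (V_up−V_dn)/(S_up−S_dn) = (-16.8544−-39.0779)/(90.3756−68.1521) = 1.0000. V = [p*·-16.8544 + (1−p*)·-39.0779]/1.19 = -16.0308. B = V − Δ·S = -90.1092.
(2,2): S=98.2344. Δ = (V_up−V_dn)/(S_up−S_dn) = (12.6160−-16.8544)/(119.8460−90.3756) = 1.0000. V = [p*·12.6160 + (1−p*)·-16.8544]/1.19 = 8.1252. B = V − Δ·S = -90.1092.
(1,0): S=60.7200. Δ = (V_up−V_dn)/(S_up−S_dn) = (-16.0308−-34.2468)/(74.0784−55.8624) = 1.0000. V = [p*·-16.0308 + (1−p*)·-34.2468]/1.19 = -15.0021. B = V − Δ·S = -75.7221.
(1,1): S=80.5200. Δ = (V_up−V_dn)/(S_up−S_dn) = (8.1252−-16.0308)/(98.2344−74.0784) = 1.0000. V = [p*·8.1252 + (1−p*)·-16.0308]/1.19 = 4.7979. B = V − Δ·S = -75.7221.
(0,0): S=66.0000. Δ = (V_up−V_dn)/(S_up−S_dn) = (4.7979−-15.0021)/(80.5200−60.7200) = 1.0000. V = [p*·4.7979 + (1−p*)·-15.0021]/1.19 = 2.3680. B = V − Δ·S = -63.6320.
Root portfolio cost Δ·66+B reproduces V0=2.3680.

(0,0): Delta=1.0000 Bond=-63.6320
(1,0): Delta=1.0000 Bond=-75.7221
(1,1): Delta=1.0000 Bond=-75.7221
(2,0): Delta=1.0000 Bond=-90.1092
(2,1): Delta=1.0000 Bond=-90.1092
(2,2): Delta=1.0000 Bond=-90.1092
V0=2.3680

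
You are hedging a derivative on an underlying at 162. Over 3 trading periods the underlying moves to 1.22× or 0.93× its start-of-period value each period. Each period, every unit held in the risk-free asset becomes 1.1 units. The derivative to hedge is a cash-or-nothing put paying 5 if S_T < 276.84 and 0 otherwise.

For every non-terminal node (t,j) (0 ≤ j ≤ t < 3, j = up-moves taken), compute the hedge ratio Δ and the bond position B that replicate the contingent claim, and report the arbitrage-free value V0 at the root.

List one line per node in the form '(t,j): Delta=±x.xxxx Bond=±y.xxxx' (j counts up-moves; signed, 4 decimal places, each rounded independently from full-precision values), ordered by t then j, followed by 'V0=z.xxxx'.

(0,0): Delta=-0.0302 Bond=7.8964
(1,0): Delta=0.0000 Bond=4.1322
(1,1): Delta=-0.0465 Bond=11.9004
(2,0): Delta=0.0000 Bond=4.5455
(2,1): Delta=0.0000 Bond=4.5455
(2,2): Delta=-0.0715 Bond=19.1223
V0=2.9998

The replicating-portfolio and risk-neutral prices coincide; use p* = (1.1−0.93)/(1.22−0.93) = 0.5862 for the latter.
Terminal values V(3,·): V(3,0)=5.0000, V(3,1)=5.0000, V(3,2)=5.0000, V(3,3)=0.0000
(2,0): S=140.1138. Δ = (V_up−V_dn)/(S_up−S_dn) = (5.0000−5.0000)/(170.9388−130.3058) = 0.0000. V = [p*·5.0000 + (1−p*)·5.0000]/1.1 = 4.5455. B = V − Δ·S = 4.5455.
(2,1): S=183.8052. Δ = (V_up−V_dn)/(S_up−S_dn) = (5.0000−5.0000)/(224.2423−170.9388) = 0.0000. V = [p*·5.0000 + (1−p*)·5.0000]/1.1 = 4.5455. B = V − Δ·S = 4.5455.
(2,2): S=241.1208. Δ = (V_up−V_dn)/(S_up−S_dn) = (0.0000−5.0000)/(294.1674−224.2423) = -0.0715. V = [p*·0.0000 + (1−p*)·5.0000]/1.1 = 1.8809. B = V − Δ·S = 19.1223.
(1,0): S=150.6600. Δ = (V_up−V_dn)/(S_up−S_dn) = (4.5455−4.5455)/(183.8052−140.1138) = 0.0000. V = [p*·4.5455 + (1−p*)·4.5455]/1.1 = 4.1322. B = V − Δ·S = 4.1322.
(1,1): S=197.6400. Δ = (V_up−V_dn)/(S_up−S_dn) = (1.8809−4.5455)/(241.1208−183.8052) = -0.0465. V = [p*·1.8809 + (1−p*)·4.5455]/1.1 = 2.7122. B = V − Δ·S = 11.9004.
(0,0): S=162.0000. Δ = (V_up−V_dn)/(S_up−S_dn) = (2.7122−4.1322)/(197.6400−150.6600) = -0.0302. V = [p*·2.7122 + (1−p*)·4.1322]/1.1 = 2.9998. B = V − Δ·S = 7.8964.
Each (Δ,B) replicates both successor values, so the strategy is self-financing and V0 is arbitrage-free.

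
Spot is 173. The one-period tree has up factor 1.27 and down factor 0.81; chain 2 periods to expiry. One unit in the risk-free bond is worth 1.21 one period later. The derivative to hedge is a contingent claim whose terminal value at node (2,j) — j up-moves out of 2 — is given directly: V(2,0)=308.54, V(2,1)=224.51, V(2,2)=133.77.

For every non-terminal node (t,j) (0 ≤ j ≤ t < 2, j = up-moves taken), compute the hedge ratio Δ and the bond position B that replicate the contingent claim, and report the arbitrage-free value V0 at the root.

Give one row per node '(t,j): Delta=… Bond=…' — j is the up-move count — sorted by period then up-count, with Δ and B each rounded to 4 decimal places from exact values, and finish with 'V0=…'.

No-arbitrage ⇒ martingale measure with p* = (R−d)/(u−d) = 0.8696.
Terminal payoffs: V(2,0)=308.5400, V(2,1)=224.5100, V(2,2)=133.7700
(1,0): S=140.1300. Δ = (V_up−V_dn)/(S_up−S_dn) = (224.5100−308.5400)/(177.9651−113.5053) = -1.3036. V = [p*·224.5100 + (1−p*)·308.5400]/1.21 = 194.6037. B = V − Δ·S = 377.2776.
(1,1): S=219.7100. Δ = (V_up−V_dn)/(S_up−S_dn) = (133.7700−224.5100)/(279.0317−177.9651) = -0.8978. V = [p*·133.7700 + (1−p*)·224.5100]/1.21 = 120.3352. B = V − Δ·S = 317.5961.
(0,0): S=173.0000. Δ = (V_up−V_dn)/(S_up−S_dn) = (120.3352−194.6037)/(219.7100−140.1300) = -0.9333. V = [p*·120.3352 + (1−p*)·194.6037]/1.21 = 107.4566. B = V − Δ·S = 268.9096.
Check: Δ(0,0)·S0 + B(0,0) = 107.4566 = V0.

(0,0): Delta=-0.9333 Bond=268.9096
(1,0): Delta=-1.3036 Bond=377.2776
(1,1): Delta=-0.8978 Bond=317.5961
V0=107.4566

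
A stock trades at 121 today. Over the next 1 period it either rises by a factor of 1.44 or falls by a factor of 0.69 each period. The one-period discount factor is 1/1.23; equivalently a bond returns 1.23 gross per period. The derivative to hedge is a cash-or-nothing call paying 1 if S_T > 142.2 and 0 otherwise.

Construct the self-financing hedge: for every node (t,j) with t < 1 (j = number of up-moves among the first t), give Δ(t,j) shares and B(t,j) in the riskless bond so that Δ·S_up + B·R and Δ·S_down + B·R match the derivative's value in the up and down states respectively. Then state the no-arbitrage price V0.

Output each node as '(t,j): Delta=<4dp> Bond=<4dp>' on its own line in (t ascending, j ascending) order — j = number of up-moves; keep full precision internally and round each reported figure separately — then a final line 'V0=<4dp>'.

(0,0): Delta=0.0110 Bond=-0.7480
V0=0.5854

No-arbitrage ⇒ martingale measure with p* = (R−d)/(u−d) = 0.7200.
Terminal values V(1,·): V(1,0)=0.0000, V(1,1)=1.0000
(0,0): S=121.0000. Δ = (V_up−V_dn)/(S_up−S_dn) = (1.0000−0.0000)/(174.2400−83.4900) = 0.0110. V = [p*·1.0000 + (1−p*)·0.0000]/1.23 = 0.5854. B = V − Δ·S = -0.7480.
Self-financing check: at every node Δ·S+B equals the discounted successor values.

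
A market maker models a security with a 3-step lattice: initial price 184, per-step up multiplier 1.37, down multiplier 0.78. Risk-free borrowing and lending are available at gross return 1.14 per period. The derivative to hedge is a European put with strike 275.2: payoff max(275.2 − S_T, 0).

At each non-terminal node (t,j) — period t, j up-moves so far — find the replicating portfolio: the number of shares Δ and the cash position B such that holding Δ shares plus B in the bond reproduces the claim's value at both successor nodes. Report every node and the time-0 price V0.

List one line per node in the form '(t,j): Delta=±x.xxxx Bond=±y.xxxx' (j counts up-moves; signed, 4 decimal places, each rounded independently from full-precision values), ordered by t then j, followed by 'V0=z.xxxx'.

Under the risk-neutral measure, an up-move has probability p* = (R−d)/(u−d) = 0.6102 and values discount at R = 1.14.
Terminal payoffs: V(3,0)=187.8824, V(3,1)=121.8345, V(3,2)=5.8273, V(3,3)=0.0000
Node (2,0) S=111.9456: V=(p*·121.8345+(1−p*)·187.8824)/1.14=129.4579; Δ=(121.8345−187.8824)/(153.3655−87.3176)=-1.0000; B=V−Δ·S=241.4035
Node (2,1) S=196.6224: V=(p*·5.8273+(1−p*)·121.8345)/1.14=44.7811; Δ=(5.8273−121.8345)/(269.3727−153.3655)=-1.0000; B=V−Δ·S=241.4035
Node (2,2) S=345.3496: V=(p*·0.0000+(1−p*)·5.8273)/1.14=1.9927; Δ=(0.0000−5.8273)/(473.1290−269.3727)=-0.0286; B=V−Δ·S=11.8695
Node (1,0) S=143.5200: V=(p*·44.7811+(1−p*)·129.4579)/1.14=68.2375; Δ=(44.7811−129.4579)/(196.6224−111.9456)=-1.0000; B=V−Δ·S=211.7575
Node (1,1) S=252.0800: V=(p*·1.9927+(1−p*)·44.7811)/1.14=16.3798; Δ=(1.9927−44.7811)/(345.3496−196.6224)=-0.2877; B=V−Δ·S=88.9025
Node (0,0) S=184.0000: V=(p*·16.3798+(1−p*)·68.2375)/1.14=32.1013; Δ=(16.3798−68.2375)/(252.0800−143.5200)=-0.4777; B=V−Δ·S=119.9957
The time-0 hedge costs 32.1013, which is the no-arbitrage price.

(0,0): Delta=-0.4777 Bond=119.9957
(1,0): Delta=-1.0000 Bond=211.7575
(1,1): Delta=-0.2877 Bond=88.9025
(2,0): Delta=-1.0000 Bond=241.4035
(2,1): Delta=-1.0000 Bond=241.4035
(2,2): Delta=-0.0286 Bond=11.8695
V0=32.1013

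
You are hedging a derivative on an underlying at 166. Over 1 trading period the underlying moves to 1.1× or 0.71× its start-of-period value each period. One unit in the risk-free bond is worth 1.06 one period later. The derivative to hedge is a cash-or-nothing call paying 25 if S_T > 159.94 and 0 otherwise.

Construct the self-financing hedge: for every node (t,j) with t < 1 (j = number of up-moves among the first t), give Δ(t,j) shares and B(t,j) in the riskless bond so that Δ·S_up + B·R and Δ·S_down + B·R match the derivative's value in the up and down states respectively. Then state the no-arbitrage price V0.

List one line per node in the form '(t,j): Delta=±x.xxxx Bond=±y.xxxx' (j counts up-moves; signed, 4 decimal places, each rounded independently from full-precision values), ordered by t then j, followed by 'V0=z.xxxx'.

No-arbitrage ⇒ martingale measure with p* = (R−d)/(u−d) = 0.8974.
Payoff layer (t=1): V(1,0)=0.0000, V(1,1)=25.0000
  t=0,j=0: stock 166.0000 → up 182.6000 (V=25.0000), down 117.8600 (V=0.0000). Price 21.1659; hedge Δ=0.3862, bond B=-42.9366.
Check: Δ(0,0)·S0 + B(0,0) = 21.1659 = V0.

(0,0): Delta=0.3862 Bond=-42.9366
V0=21.1659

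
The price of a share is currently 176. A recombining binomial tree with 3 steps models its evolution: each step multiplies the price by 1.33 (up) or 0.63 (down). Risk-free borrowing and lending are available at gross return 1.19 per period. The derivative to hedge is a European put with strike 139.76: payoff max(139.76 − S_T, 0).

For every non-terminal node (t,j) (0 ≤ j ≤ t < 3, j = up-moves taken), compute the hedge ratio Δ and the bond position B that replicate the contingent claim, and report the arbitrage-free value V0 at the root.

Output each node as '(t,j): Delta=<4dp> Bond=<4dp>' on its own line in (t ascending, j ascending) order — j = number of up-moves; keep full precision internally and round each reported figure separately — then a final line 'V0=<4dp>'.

Risk-neutral probability p* = (R−d)/(u−d) = (1.19−0.63)/(1.33−0.63) = 0.8000.
Payoff layer (t=3): V(3,0)=95.7517, V(3,1)=46.8536, V(3,2)=0.0000, V(3,3)=0.0000
(2,0): S=69.8544. Δ = (V_up−V_dn)/(S_up−S_dn) = (46.8536−95.7517)/(92.9064−44.0083) = -1.0000. V = [p*·46.8536 + (1−p*)·95.7517]/1.19 = 47.5910. B = V − Δ·S = 117.4454.
(2,1): S=147.4704. Δ = (V_up−V_dn)/(S_up−S_dn) = (0.0000−46.8536)/(196.1356−92.9064) = -0.4539. V = [p*·0.0000 + (1−p*)·46.8536]/1.19 = 7.8746. B = V − Δ·S = 74.8083.
(2,2): S=311.3264. Δ = (V_up−V_dn)/(S_up−S_dn) = (0.0000−0.0000)/(414.0641−196.1356) = 0.0000. V = [p*·0.0000 + (1−p*)·0.0000]/1.19 = 0.0000. B = V − Δ·S = 0.0000.
(1,0): S=110.8800. Δ = (V_up−V_dn)/(S_up−S_dn) = (7.8746−47.5910)/(147.4704−69.8544) = -0.5117. V = [p*·7.8746 + (1−p*)·47.5910]/1.19 = 13.2923. B = V − Δ·S = 70.0300.
(1,1): S=234.0800. Δ = (V_up−V_dn)/(S_up−S_dn) = (0.0000−7.8746)/(311.3264−147.4704) = -0.0481. V = [p*·0.0000 + (1−p*)·7.8746]/1.19 = 1.3235. B = V − Δ·S = 12.5728.
(0,0): S=176.0000. Δ = (V_up−V_dn)/(S_up−S_dn) = (1.3235−13.2923)/(234.0800−110.8800) = -0.0971. V = [p*·1.3235 + (1−p*)·13.2923]/1.19 = 3.1237. B = V − Δ·S = 20.2221.
Each (Δ,B) replicates both successor values, so the strategy is self-financing and V0 is arbitrage-free.

(0,0): Delta=-0.0971 Bond=20.2221
(1,0): Delta=-0.5117 Bond=70.0300
(1,1): Delta=-0.0481 Bond=12.5728
(2,0): Delta=-1.0000 Bond=117.4454
(2,1): Delta=-0.4539 Bond=74.8083
(2,2): Delta=0.0000 Bond=0.0000
V0=3.1237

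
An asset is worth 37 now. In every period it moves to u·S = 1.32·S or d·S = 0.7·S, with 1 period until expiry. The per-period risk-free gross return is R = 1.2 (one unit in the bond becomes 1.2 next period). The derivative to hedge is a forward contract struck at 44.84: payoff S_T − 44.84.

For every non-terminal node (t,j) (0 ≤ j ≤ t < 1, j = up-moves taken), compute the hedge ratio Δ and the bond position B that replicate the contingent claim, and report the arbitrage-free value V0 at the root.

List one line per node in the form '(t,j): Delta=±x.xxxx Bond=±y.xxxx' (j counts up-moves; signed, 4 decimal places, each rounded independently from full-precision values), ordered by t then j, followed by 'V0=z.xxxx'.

(0,0): Delta=1.0000 Bond=-37.3667
V0=-0.3667

Risk-neutral probability p* = (R−d)/(u−d) = (1.2−0.7)/(1.32−0.7) = 0.8065.
Payoff layer (t=1): V(1,0)=-18.9400, V(1,1)=4.0000
Node (0,0) S=37.0000: V=(p*·4.0000+(1−p*)·-18.9400)/1.2=-0.3667; Δ=(4.0000−-18.9400)/(48.8400−25.9000)=1.0000; B=V−Δ·S=-37.3667
Root portfolio cost Δ·37+B reproduces V0=-0.3667.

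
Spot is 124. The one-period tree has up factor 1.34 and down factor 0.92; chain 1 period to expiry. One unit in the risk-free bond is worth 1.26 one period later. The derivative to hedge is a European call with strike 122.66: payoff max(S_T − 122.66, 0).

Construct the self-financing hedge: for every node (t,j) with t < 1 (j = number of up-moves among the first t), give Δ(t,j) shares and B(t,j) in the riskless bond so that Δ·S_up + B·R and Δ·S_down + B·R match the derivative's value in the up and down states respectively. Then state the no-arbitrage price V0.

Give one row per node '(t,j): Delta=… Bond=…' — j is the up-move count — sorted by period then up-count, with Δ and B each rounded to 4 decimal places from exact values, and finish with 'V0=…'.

Under the risk-neutral measure, an up-move has probability p* = (R−d)/(u−d) = 0.8095 and values discount at R = 1.26.
At expiry t=1: V(1,0)=0.0000, V(1,1)=43.5000
  t=0,j=0: stock 124.0000 → up 166.1600 (V=43.5000), down 114.0800 (V=0.0000). Price 27.9478; hedge Δ=0.8353, bond B=-75.6236.
Each (Δ,B) replicates both successor values, so the strategy is self-financing and V0 is arbitrage-free.

(0,0): Delta=0.8353 Bond=-75.6236
V0=27.9478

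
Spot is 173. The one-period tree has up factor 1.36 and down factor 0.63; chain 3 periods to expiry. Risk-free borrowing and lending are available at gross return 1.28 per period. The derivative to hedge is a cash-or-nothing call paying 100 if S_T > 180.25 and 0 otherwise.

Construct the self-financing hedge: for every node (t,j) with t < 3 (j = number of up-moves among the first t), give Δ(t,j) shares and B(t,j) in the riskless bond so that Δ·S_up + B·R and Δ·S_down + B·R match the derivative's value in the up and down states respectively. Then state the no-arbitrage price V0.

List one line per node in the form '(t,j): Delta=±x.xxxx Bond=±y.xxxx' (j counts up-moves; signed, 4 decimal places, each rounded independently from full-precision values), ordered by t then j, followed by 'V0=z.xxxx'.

Under the risk-neutral measure, an up-move has probability p* = (R−d)/(u−d) = 0.8904 and values discount at R = 1.28.
Terminal payoffs: V(3,0)=0.0000, V(3,1)=0.0000, V(3,2)=100.0000, V(3,3)=100.0000
  t=2,j=0: stock 68.6637 → up 93.3826 (V=0.0000), down 43.2581 (V=0.0000). Price 0.0000; hedge Δ=0.0000, bond B=0.0000.
  t=2,j=1: stock 148.2264 → up 201.5879 (V=100.0000), down 93.3826 (V=0.0000). Price 69.5634; hedge Δ=0.9242, bond B=-67.4229.
  t=2,j=2: stock 319.9808 → up 435.1739 (V=100.0000), down 201.5879 (V=100.0000). Price 78.1250; hedge Δ=0.0000, bond B=78.1250.
  t=1,j=0: stock 108.9900 → up 148.2264 (V=69.5634), down 68.6637 (V=0.0000). Price 48.3906; hedge Δ=0.8743, bond B=-46.9017.
  t=1,j=1: stock 235.2800 → up 319.9808 (V=78.1250), down 148.2264 (V=69.5634). Price 60.3021; hedge Δ=0.0498, bond B=48.5739.
  t=0,j=0: stock 173.0000 → up 235.2800 (V=60.3021), down 108.9900 (V=48.3906). Price 46.0912; hedge Δ=0.0943, bond B=29.7741.
Each (Δ,B) replicates both successor values, so the strategy is self-financing and V0 is arbitrage-free.

(0,0): Delta=0.0943 Bond=29.7741
(1,0): Delta=0.8743 Bond=-46.9017
(1,1): Delta=0.0498 Bond=48.5739
(2,0): Delta=0.0000 Bond=0.0000
(2,1): Delta=0.9242 Bond=-67.4229
(2,2): Delta=0.0000 Bond=78.1250
V0=46.0912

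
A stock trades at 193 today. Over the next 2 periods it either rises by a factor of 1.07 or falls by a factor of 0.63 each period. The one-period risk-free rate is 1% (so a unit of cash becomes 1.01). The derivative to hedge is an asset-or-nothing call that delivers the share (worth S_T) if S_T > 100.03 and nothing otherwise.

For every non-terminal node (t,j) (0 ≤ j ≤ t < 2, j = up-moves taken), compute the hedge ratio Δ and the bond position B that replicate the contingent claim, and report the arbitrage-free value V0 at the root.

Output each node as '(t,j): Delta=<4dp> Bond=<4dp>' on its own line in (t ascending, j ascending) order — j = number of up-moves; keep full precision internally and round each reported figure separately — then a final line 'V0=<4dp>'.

(0,0): Delta=1.1218 Bond=-24.9015
(1,0): Delta=2.4318 Bond=-184.4370
(1,1): Delta=1.0000 Bond=0.0000
V0=191.6037

No-arbitrage ⇒ martingale measure with p* = (R−d)/(u−d) = 0.8636.
Terminal payoffs: V(2,0)=0.0000, V(2,1)=130.1013, V(2,2)=220.9657
  t=1,j=0: stock 121.5900 → up 130.1013 (V=130.1013), down 76.6017 (V=0.0000). Price 111.2477; hedge Δ=2.4318, bond B=-184.4370.
  t=1,j=1: stock 206.5100 → up 220.9657 (V=220.9657), down 130.1013 (V=130.1013). Price 206.5100; hedge Δ=1.0000, bond B=0.0000.
  t=0,j=0: stock 193.0000 → up 206.5100 (V=206.5100), down 121.5900 (V=111.2477). Price 191.6037; hedge Δ=1.1218, bond B=-24.9015.
Check: Δ(0,0)·S0 + B(0,0) = 191.6037 = V0.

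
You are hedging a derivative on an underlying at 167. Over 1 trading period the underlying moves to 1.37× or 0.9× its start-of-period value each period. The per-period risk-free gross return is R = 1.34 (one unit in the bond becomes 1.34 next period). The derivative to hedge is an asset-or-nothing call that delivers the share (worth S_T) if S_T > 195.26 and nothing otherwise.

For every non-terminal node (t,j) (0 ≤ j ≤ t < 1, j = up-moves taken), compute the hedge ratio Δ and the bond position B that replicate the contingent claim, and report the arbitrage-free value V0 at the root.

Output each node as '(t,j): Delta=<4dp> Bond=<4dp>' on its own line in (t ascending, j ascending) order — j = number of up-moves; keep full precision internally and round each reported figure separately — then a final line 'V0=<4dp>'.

(0,0): Delta=2.9149 Bond=-326.9466
V0=159.8406

Risk-neutral probability p* = (R−d)/(u−d) = (1.34−0.9)/(1.37−0.9) = 0.9362.
Terminal payoffs: V(1,0)=0.0000, V(1,1)=228.7900
(0,0): S=167.0000. Δ = (V_up−V_dn)/(S_up−S_dn) = (228.7900−0.0000)/(228.7900−150.3000) = 2.9149. V = [p*·228.7900 + (1−p*)·0.0000]/1.34 = 159.8406. B = V − Δ·S = -326.9466.
Each (Δ,B) replicates both successor values, so the strategy is self-financing and V0 is arbitrage-free.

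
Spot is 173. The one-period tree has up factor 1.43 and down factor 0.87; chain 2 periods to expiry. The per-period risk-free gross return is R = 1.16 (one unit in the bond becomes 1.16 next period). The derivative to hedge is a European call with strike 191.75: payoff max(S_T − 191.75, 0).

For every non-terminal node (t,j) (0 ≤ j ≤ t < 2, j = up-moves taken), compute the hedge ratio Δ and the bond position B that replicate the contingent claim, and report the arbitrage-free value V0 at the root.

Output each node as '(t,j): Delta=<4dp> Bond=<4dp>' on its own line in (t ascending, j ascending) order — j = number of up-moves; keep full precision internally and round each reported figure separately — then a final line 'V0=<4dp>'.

The replicating-portfolio and risk-neutral prices coincide; use p* = (1.16−0.87)/(1.43−0.87) = 0.5179 for the latter.
Terminal payoffs: V(2,0)=0.0000, V(2,1)=23.4793, V(2,2)=162.0177
Node (1,0) S=150.5100: V=(p*·23.4793+(1−p*)·0.0000)/1.16=10.4818; Δ=(23.4793−0.0000)/(215.2293−130.9437)=0.2786; B=V−Δ·S=-31.4455
Node (1,1) S=247.3900: V=(p*·162.0177+(1−p*)·23.4793)/1.16=82.0883; Δ=(162.0177−23.4793)/(353.7677−215.2293)=1.0000; B=V−Δ·S=-165.3017
Node (0,0) S=173.0000: V=(p*·82.0883+(1−p*)·10.4818)/1.16=41.0032; Δ=(82.0883−10.4818)/(247.3900−150.5100)=0.7391; B=V−Δ·S=-86.8654
Self-financing check: at every node Δ·S+B equals the discounted successor values.

(0,0): Delta=0.7391 Bond=-86.8654
(1,0): Delta=0.2786 Bond=-31.4455
(1,1): Delta=1.0000 Bond=-165.3017
V0=41.0032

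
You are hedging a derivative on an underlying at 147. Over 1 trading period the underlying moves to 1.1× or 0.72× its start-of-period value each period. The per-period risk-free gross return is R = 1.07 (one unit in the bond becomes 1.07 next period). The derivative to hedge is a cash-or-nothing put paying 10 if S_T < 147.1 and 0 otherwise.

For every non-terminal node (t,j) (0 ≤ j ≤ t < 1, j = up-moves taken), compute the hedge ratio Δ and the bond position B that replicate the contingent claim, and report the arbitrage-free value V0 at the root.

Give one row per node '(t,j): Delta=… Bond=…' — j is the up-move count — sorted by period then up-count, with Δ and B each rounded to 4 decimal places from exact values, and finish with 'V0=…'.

(0,0): Delta=-0.1790 Bond=27.0536
V0=0.7378

Under the risk-neutral measure, an up-move has probability p* = (R−d)/(u−d) = 0.9211 and values discount at R = 1.07.
At expiry t=1: V(1,0)=10.0000, V(1,1)=0.0000
  t=0,j=0: stock 147.0000 → up 161.7000 (V=0.0000), down 105.8400 (V=10.0000). Price 0.7378; hedge Δ=-0.1790, bond B=27.0536.
The time-0 hedge costs 0.7378, which is the no-arbitrage price.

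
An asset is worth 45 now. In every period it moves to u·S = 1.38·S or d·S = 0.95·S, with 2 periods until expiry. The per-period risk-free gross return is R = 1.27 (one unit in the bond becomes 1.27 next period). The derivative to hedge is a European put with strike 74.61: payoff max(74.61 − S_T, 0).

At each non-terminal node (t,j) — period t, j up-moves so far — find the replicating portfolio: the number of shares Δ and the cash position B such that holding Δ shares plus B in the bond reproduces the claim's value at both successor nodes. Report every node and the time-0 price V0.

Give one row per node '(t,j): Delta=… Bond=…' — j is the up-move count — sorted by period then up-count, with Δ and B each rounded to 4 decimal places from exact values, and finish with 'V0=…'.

(0,0): Delta=-0.6642 Bond=34.9556
(1,0): Delta=-1.0000 Bond=58.7480
(1,1): Delta=-0.5848 Bond=39.4593
V0=5.0655

Since d<R<u, set p* = (R−d)/(u−d) = 0.7442; price each node as the discounted p*-expectation of its children.
At expiry t=2: V(2,0)=33.9975, V(2,1)=15.6150, V(2,2)=0.0000
(1,0): S=42.7500. Δ = (V_up−V_dn)/(S_up−S_dn) = (15.6150−33.9975)/(58.9950−40.6125) = -1.0000. V = [p*·15.6150 + (1−p*)·33.9975]/1.27 = 15.9980. B = V − Δ·S = 58.7480.
(1,1): S=62.1000. Δ = (V_up−V_dn)/(S_up−S_dn) = (0.0000−15.6150)/(85.6980−58.9950) = -0.5848. V = [p*·0.0000 + (1−p*)·15.6150]/1.27 = 3.1453. B = V − Δ·S = 39.4593.
(0,0): S=45.0000. Δ = (V_up−V_dn)/(S_up−S_dn) = (3.1453−15.9980)/(62.1000−42.7500) = -0.6642. V = [p*·3.1453 + (1−p*)·15.9980]/1.27 = 5.0655. B = V − Δ·S = 34.9556.
Self-financing check: at every node Δ·S+B equals the discounted successor values.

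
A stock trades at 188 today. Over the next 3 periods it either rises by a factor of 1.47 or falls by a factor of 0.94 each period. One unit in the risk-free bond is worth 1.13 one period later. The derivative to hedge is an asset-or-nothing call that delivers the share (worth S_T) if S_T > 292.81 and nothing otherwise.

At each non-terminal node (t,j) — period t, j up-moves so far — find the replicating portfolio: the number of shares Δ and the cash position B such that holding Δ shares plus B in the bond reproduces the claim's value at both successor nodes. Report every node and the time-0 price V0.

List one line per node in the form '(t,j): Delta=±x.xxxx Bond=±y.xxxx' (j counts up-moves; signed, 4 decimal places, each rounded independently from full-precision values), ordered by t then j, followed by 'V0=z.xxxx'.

The replicating-portfolio and risk-neutral prices coincide; use p* = (1.13−0.94)/(1.47−0.94) = 0.3585 for the latter.
Terminal values V(3,·): V(3,0)=0.0000, V(3,1)=0.0000, V(3,2)=381.8742, V(3,3)=597.1863
(2,0): S=166.1168. Δ = (V_up−V_dn)/(S_up−S_dn) = (0.0000−0.0000)/(244.1917−156.1498) = 0.0000. V = [p*·0.0000 + (1−p*)·0.0000]/1.13 = 0.0000. B = V − Δ·S = 0.0000.
(2,1): S=259.7784. Δ = (V_up−V_dn)/(S_up−S_dn) = (381.8742−0.0000)/(381.8742−244.1917) = 2.7736. V = [p*·381.8742 + (1−p*)·0.0000]/1.13 = 121.1490. B = V − Δ·S = -599.3685.
(2,2): S=406.2492. Δ = (V_up−V_dn)/(S_up−S_dn) = (597.1863−381.8742)/(597.1863−381.8742) = 1.0000. V = [p*·597.1863 + (1−p*)·381.8742]/1.13 = 406.2492. B = V − Δ·S = 0.0000.
(1,0): S=176.7200. Δ = (V_up−V_dn)/(S_up−S_dn) = (121.1490−0.0000)/(259.7784−166.1168) = 1.2935. V = [p*·121.1490 + (1−p*)·0.0000]/1.13 = 38.4343. B = V − Δ·S = -190.1486.
(1,1): S=276.3600. Δ = (V_up−V_dn)/(S_up−S_dn) = (406.2492−121.1490)/(406.2492−259.7784) = 1.9465. V = [p*·406.2492 + (1−p*)·121.1490]/1.13 = 197.6590. B = V − Δ·S = -340.2660.
(0,0): S=188.0000. Δ = (V_up−V_dn)/(S_up−S_dn) = (197.6590−38.4343)/(276.3600−176.7200) = 1.5980. V = [p*·197.6590 + (1−p*)·38.4343]/1.13 = 84.5264. B = V − Δ·S = -215.8976.
The time-0 hedge costs 84.5264, which is the no-arbitrage price.

(0,0): Delta=1.5980 Bond=-215.8976
(1,0): Delta=1.2935 Bond=-190.1486
(1,1): Delta=1.9465 Bond=-340.2660
(2,0): Delta=0.0000 Bond=0.0000
(2,1): Delta=2.7736 Bond=-599.3685
(2,2): Delta=1.0000 Bond=0.0000
V0=84.5264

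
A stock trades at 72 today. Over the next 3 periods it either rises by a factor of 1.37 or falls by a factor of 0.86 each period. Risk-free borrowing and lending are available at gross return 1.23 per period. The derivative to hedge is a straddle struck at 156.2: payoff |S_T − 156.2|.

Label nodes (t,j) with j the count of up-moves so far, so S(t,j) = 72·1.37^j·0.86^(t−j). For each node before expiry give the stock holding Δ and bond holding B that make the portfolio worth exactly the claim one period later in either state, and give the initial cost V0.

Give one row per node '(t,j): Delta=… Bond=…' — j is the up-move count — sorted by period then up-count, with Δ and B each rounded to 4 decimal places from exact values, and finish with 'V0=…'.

The replicating-portfolio and risk-neutral prices coincide; use p* = (1.23−0.86)/(1.37−0.86) = 0.7255 for the latter.
Terminal values V(3,·): V(3,0)=110.4040, V(3,1)=83.2459, V(3,2)=39.9824, V(3,3)=28.9374
(2,0): S=53.2512. Δ = (V_up−V_dn)/(S_up−S_dn) = (83.2459−110.4040)/(72.9541−45.7960) = -1.0000. V = [p*·83.2459 + (1−p*)·110.4040]/1.23 = 73.7407. B = V − Δ·S = 126.9919.
(2,1): S=84.8304. Δ = (V_up−V_dn)/(S_up−S_dn) = (39.9824−83.2459)/(116.2176−72.9541) = -1.0000. V = [p*·39.9824 + (1−p*)·83.2459]/1.23 = 42.1615. B = V − Δ·S = 126.9919.
(2,2): S=135.1368. Δ = (V_up−V_dn)/(S_up−S_dn) = (28.9374−39.9824)/(185.1374−116.2176) = -0.1603. V = [p*·28.9374 + (1−p*)·39.9824]/1.23 = 25.9913. B = V − Δ·S = 47.6481.
(1,0): S=61.9200. Δ = (V_up−V_dn)/(S_up−S_dn) = (42.1615−73.7407)/(84.8304−53.2512) = -1.0000. V = [p*·42.1615 + (1−p*)·73.7407]/1.23 = 41.3254. B = V − Δ·S = 103.2454.
(1,1): S=98.6400. Δ = (V_up−V_dn)/(S_up−S_dn) = (25.9913−42.1615)/(135.1368−84.8304) = -0.3214. V = [p*·25.9913 + (1−p*)·42.1615]/1.23 = 24.7400. B = V − Δ·S = 56.4461.
(0,0): S=72.0000. Δ = (V_up−V_dn)/(S_up−S_dn) = (24.7400−41.3254)/(98.6400−61.9200) = -0.4517. V = [p*·24.7400 + (1−p*)·41.3254]/1.23 = 23.8153. B = V − Δ·S = 56.3358.
Check: Δ(0,0)·S0 + B(0,0) = 23.8153 = V0.

(0,0): Delta=-0.4517 Bond=56.3358
(1,0): Delta=-1.0000 Bond=103.2454
(1,1): Delta=-0.3214 Bond=56.4461
(2,0): Delta=-1.0000 Bond=126.9919
(2,1): Delta=-1.0000 Bond=126.9919
(2,2): Delta=-0.1603 Bond=47.6481
V0=23.8153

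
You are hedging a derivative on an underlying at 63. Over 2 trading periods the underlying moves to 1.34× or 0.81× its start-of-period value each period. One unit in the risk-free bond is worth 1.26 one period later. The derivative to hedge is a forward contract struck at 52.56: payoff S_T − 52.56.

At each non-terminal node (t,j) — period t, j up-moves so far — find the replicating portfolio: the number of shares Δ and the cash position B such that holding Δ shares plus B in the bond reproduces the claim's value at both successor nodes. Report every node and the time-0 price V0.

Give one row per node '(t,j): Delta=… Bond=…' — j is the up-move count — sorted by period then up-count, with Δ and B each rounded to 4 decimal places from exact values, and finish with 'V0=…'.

The replicating-portfolio and risk-neutral prices coincide; use p* = (1.26−0.81)/(1.34−0.81) = 0.8491 for the latter.
Terminal payoffs: V(2,0)=-11.2257, V(2,1)=15.8202, V(2,2)=60.5628
Node (1,0) S=51.0300: V=(p*·15.8202+(1−p*)·-11.2257)/1.26=9.3157; Δ=(15.8202−-11.2257)/(68.3802−41.3343)=1.0000; B=V−Δ·S=-41.7143
Node (1,1) S=84.4200: V=(p*·60.5628+(1−p*)·15.8202)/1.26=42.7057; Δ=(60.5628−15.8202)/(113.1228−68.3802)=1.0000; B=V−Δ·S=-41.7143
Node (0,0) S=63.0000: V=(p*·42.7057+(1−p*)·9.3157)/1.26=29.8934; Δ=(42.7057−9.3157)/(84.4200−51.0300)=1.0000; B=V−Δ·S=-33.1066
Check: Δ(0,0)·S0 + B(0,0) = 29.8934 = V0.

(0,0): Delta=1.0000 Bond=-33.1066
(1,0): Delta=1.0000 Bond=-41.7143
(1,1): Delta=1.0000 Bond=-41.7143
V0=29.8934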